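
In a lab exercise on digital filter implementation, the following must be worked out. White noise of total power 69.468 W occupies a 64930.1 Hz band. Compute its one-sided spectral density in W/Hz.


Power spectral density:
PSD = P / BW
    = 69.468 / 64930.1
    = 0.00106989 W/Hz

0.00106989 W/Hz


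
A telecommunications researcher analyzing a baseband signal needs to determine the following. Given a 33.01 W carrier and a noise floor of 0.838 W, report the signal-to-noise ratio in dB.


SNR in decibels:
SNR = 10 * log10(Ps / Pn)
    = 10 * log10(33.01 / 0.838)
    = 10 * log10(39.3914)
    = 10 * 1.5954
    = 15.95 dB

15.95 dB


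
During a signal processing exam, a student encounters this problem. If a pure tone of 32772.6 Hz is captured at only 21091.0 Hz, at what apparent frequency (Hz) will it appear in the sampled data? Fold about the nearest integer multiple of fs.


Compute the nearest integer multiple of fs to the signal:
n = round(32772.6 / 21091.0) = 2
f_alias = |32772.6 - 2 * 21091.0|
        = |32772.6 - 42182.0|
        = 9409.4 Hz

9409.4


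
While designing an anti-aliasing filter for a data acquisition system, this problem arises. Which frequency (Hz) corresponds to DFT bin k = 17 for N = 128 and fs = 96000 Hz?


Frequency of DFT bin k:
f_k = k * fs / N
    = 17 * 96000 / 128
    = 1632000 / 128
    = 12750.0 Hz

12750.0 Hz


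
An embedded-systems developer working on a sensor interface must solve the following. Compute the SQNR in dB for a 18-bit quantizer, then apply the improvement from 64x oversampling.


Step 1 — baseline SQNR at Nyquist:
SQNR_base = 6.02*N + 1.76
          = 6.02*18 + 1.76
          = 110.12 dB

Step 2 — oversampling processing gain:
G = 10*log10(OSR) = 10*log10(64) = 18.06 dB

Step 3 — total:
SQNR_total = 110.12 + 18.06 = 128.18 dB

Base SQNR = 110.12 dB; oversampled SQNR = 128.18 dB


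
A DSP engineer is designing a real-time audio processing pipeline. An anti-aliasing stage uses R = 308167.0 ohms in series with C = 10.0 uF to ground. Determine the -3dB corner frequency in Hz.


Cutoff frequency of a first-order RC filter:
fc = 1 / (2 * pi * R * C)
C = 10.0 uF = 1e-05 F
fc = 1 / (2 * pi * 308167.0 * 1e-05)
   = 1 / 19.362703665576
   = 0.051646 Hz

0.051646 Hz


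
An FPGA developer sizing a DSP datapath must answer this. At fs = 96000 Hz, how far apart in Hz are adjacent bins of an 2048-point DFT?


DFT frequency resolution:
df = fs / N
   = 96000 / 2048
   = 46.875 Hz

46.875 Hz


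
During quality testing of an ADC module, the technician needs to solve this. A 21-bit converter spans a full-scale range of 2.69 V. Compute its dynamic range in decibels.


Dynamic range from full-scale to LSB:
V_min = V_max / 2^bits = 2.69 / 2^21
DR = 20 * log10(V_max / V_min)
   = 20 * log10(2^21)
   = 20 * 21 * log10(2)
   = 126.43 dB

126.43 dB


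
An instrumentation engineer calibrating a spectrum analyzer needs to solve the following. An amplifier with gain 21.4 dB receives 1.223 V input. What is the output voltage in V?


Output voltage from dB gain:
V_out = V_in * 10^(gain_dB / 20)
      = 1.223 * 10^(21.4 / 20)
      = 1.223 * 11.748976
      = 14.369 V

14.369 V


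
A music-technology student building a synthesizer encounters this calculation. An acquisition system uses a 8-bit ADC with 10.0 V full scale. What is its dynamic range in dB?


Dynamic range from full-scale to LSB:
V_min = V_max / 2^bits = 10.0 / 2^8
DR = 20 * log10(V_max / V_min)
   = 20 * log10(2^8)
   = 20 * 8 * log10(2)
   = 48.16 dB

48.16 dB


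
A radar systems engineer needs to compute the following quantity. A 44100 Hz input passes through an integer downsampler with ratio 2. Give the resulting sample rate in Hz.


Decimation reduces the sample rate:
fs_out = fs_in / M
       = 44100 / 2
       = 22050.0 Hz

22050.0 Hz


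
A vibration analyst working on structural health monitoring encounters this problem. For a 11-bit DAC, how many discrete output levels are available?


Number of quantization levels = 2^N
= 2^11
= 2048

2048


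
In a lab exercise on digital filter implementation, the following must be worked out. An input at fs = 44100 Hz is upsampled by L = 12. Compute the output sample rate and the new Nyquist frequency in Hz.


Step 1 — output sample rate after interpolation by L:
fs_out = L * fs_in = 12 * 44100 = 529200 Hz

Step 2 — Nyquist frequency of the output stream:
f_Nyq = fs_out / 2 = 529200 / 2 = 264600.0 Hz

fs_out = 529200 Hz; f_Nyquist = 264600.0 Hz


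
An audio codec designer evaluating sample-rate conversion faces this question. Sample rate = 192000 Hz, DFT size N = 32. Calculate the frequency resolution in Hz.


DFT frequency resolution:
df = fs / N
   = 192000 / 32
   = 6000.0 Hz

6000.0 Hz


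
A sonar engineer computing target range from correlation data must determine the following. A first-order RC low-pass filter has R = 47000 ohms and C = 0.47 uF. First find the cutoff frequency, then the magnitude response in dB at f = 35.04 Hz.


Step 1 — cutoff frequency:
fc = 1 / (2*pi*R*C)
C = 0.47 uF = 4.7e-07 F
fc = 1 / (2*pi*47000*4.7e-07)
   = 7.20484 Hz

Step 2 — magnitude at f = 35.04 Hz:
|H(f)| = 1 / sqrt(1 + (f/fc)^2)
f/fc = 35.04 / 7.20484 = 4.863397
|H| = 1 / sqrt(1 + 23.65263) = 0.2014041
|H|_dB = 20*log10(0.2014041) = -13.92 dB

fc = 7.20484 Hz; |H(35.04 Hz)| = -13.92 dB


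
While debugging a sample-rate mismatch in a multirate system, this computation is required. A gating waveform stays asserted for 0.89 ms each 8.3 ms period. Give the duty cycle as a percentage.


Duty cycle as a percentage:
DC = (t_on / T) * 100
   = (0.89 / 8.3) * 100
   = 0.107229 * 100
   = 10.72 %

10.72 %


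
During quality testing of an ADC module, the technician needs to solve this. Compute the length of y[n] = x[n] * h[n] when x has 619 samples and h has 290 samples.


Linear convolution output length:
L = N + M - 1
  = 619 + 290 - 1
  = 908 samples

908


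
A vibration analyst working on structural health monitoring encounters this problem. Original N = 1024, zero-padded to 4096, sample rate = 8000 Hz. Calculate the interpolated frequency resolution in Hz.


Frequency resolution after zero-padding:
N_padded = 1024 * 4 = 4096
df = fs / N_padded
   = 8000 / 4096
   = 1.9531 Hz

1.9531 Hz


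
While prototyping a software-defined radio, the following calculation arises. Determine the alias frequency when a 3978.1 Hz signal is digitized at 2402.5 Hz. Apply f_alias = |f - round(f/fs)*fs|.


Compute the nearest integer multiple of fs to the signal:
n = round(3978.1 / 2402.5) = 2
f_alias = |3978.1 - 2 * 2402.5|
        = |3978.1 - 4805.0|
        = 826.9 Hz

826.9


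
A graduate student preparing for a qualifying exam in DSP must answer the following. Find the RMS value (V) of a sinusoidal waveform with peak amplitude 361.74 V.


RMS voltage for a sinusoidal waveform:
V_rms = V_peak / sqrt(2)
      = 361.74 / 1.414214
      = 255.789 V

255.789 V


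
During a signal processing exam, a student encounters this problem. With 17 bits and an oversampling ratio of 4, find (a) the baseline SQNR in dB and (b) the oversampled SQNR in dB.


Step 1 — baseline SQNR at Nyquist:
SQNR_base = 6.02*N + 1.76
          = 6.02*17 + 1.76
          = 104.1 dB

Step 2 — oversampling processing gain:
G = 10*log10(OSR) = 10*log10(4) = 6.02 dB

Step 3 — total:
SQNR_total = 104.1 + 6.02 = 110.12 dB

Base SQNR = 104.1 dB; oversampled SQNR = 110.12 dB


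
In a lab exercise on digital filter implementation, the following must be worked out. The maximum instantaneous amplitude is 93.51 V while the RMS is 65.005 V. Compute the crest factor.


Crest factor is the ratio of peak to RMS:
CF = V_peak / V_rms
   = 93.51 / 65.005
   = 1.4385

1.4385


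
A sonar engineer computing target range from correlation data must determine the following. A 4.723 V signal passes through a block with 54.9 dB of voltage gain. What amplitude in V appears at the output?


Output voltage from dB gain:
V_out = V_in * 10^(gain_dB / 20)
      = 4.723 * 10^(54.9 / 20)
      = 4.723 * 555.904257
      = 2625.5358 V

2625.5358 V


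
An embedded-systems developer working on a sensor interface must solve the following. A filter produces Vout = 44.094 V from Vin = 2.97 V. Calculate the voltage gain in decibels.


Voltage gain in dB:
G = 20 * log10(Vout / Vin)
  = 20 * log10(44.094 / 2.97)
  = 20 * log10(14.846465)
  = 20 * 1.171623
  = 23.43 dB

23.43 dB


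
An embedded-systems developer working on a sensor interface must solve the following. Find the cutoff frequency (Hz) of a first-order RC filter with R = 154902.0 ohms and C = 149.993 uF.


Cutoff frequency of a first-order RC filter:
fc = 1 / (2 * pi * R * C)
C = 149.993 uF = 0.000149993 F
fc = 1 / (2 * pi * 154902.0 * 0.000149993)
   = 1 / 145.98488262212
   = 0.00685 Hz

0.00685 Hz


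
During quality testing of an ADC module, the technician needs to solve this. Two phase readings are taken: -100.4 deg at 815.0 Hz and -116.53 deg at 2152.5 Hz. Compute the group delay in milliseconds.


Group delay from phase difference:
tau = -d(phi)/d(omega)
d(phi) = -16.13 deg = -0.281522 rad
d(omega) = 2*pi*(2152.5 - 815.0) = 8403.7603 rad/s
tau = -(-0.281522) / 8403.7603
    = 0.0335 ms

0.0335 ms


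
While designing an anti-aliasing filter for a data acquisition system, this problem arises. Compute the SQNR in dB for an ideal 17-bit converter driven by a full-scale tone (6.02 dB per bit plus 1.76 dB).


Theoretical SNR for a full-scale sinusoid:
SNR = 6.02 * N + 1.76
    = 6.02 * 17 + 1.76
    = 102.34 + 1.76
    = 104.1 dB

104.1 dB


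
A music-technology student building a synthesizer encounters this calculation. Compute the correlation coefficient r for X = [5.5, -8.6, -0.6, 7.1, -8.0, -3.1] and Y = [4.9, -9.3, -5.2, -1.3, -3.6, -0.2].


Pearson correlation coefficient (population):
r = cov(X,Y) / (std(X) * std(Y))
Mean X = -1.2833, Mean Y = -2.45
Cov(X,Y) = 18.5625
Std(X) = 6.037499, Std(Y) = 4.401042
r = 0.6986

0.6986


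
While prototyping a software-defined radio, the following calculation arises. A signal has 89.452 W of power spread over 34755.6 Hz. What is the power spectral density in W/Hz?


Power spectral density:
PSD = P / BW
    = 89.452 / 34755.6
    = 0.00257374 W/Hz

0.00257374 W/Hz


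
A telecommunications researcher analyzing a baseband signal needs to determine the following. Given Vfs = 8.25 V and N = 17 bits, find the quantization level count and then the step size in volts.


Step 1 — number of quantization levels:
L = 2^N = 2^17 = 131072

Step 2 — LSB step size:
delta = Vfs / L
      = 8.25 / 131072
      = 6.294e-05 V

Levels = 131072; step size = 6.294e-05 V


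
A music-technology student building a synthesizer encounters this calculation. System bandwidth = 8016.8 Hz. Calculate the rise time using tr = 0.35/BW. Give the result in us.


Rise time from bandwidth relationship:
tr = 0.35 / BW
   = 0.35 / 8016.8
   = 4.365831753e-05 s
   = 43.6583 us

43.6583 us


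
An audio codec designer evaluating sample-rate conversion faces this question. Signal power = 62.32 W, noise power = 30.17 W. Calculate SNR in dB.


SNR in decibels:
SNR = 10 * log10(Ps / Pn)
    = 10 * log10(62.32 / 30.17)
    = 10 * log10(2.0656)
    = 10 * 0.3151
    = 3.15 dB

3.15 dB


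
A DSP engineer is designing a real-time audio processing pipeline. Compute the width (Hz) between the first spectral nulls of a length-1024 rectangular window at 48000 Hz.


Main lobe width for a rectangular window:
Width = 2 * fs / N
      = 2 * 48000 / 1024
      = 96000 / 1024
      = 93.75 Hz

93.75 Hz


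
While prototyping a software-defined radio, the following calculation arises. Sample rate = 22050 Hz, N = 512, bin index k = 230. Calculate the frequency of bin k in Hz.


Frequency of DFT bin k:
f_k = k * fs / N
    = 230 * 22050 / 512
    = 5071500 / 512
    = 9905.273 Hz

9905.273 Hz


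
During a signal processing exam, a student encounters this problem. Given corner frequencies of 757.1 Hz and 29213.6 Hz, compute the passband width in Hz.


Bandwidth is the difference of -3dB frequencies:
BW = f_high - f_low
   = 29213.6 - 757.1
   = 28456.5 Hz

28456.5 Hz


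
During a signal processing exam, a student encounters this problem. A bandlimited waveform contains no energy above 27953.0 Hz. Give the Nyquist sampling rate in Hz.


The Nyquist rate is twice the maximum frequency component.
fs_min = 2 * fmax
      = 2 * 27953.0
      = 55906.0 Hz

55906.0


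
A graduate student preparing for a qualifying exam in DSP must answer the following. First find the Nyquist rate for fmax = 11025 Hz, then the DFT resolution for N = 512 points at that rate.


Step 1 — Nyquist sampling rate:
fs = 2 * fmax = 2 * 11025 = 22050 Hz

Step 2 — DFT bin spacing:
df = fs / N = 22050 / 512 = 43.0664 Hz

43.0664 Hz


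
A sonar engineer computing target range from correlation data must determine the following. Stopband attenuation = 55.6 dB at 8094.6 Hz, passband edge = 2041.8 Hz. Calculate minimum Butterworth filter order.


Butterworth filter order formula:
n = log10(10^(A/10) - 1) / (2 * log10(f_stop/f_pass))
10^(55.6/10) - 1 = 363077.0548
f_stop/f_pass = 8094.6 / 2041.8 = 3.9644
n = 4.6474 -> ceil = 5

5


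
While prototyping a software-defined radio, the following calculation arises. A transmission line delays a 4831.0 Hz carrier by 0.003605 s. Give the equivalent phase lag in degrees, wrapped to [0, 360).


Phase shift from frequency and time delay:
phi = 360 * f * t_delay
    = 360 * 4831.0 * 0.003605
    = 6269.67 degrees
    mod 360 = 149.67 degrees

149.67 degrees


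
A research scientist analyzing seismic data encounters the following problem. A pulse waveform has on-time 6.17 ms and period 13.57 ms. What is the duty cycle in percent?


Duty cycle as a percentage:
DC = (t_on / T) * 100
   = (6.17 / 13.57) * 100
   = 0.454679 * 100
   = 45.47 %

45.47 %


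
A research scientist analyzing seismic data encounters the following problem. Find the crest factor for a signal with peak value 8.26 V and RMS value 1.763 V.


Crest factor is the ratio of peak to RMS:
CF = V_peak / V_rms
   = 8.26 / 1.763
   = 4.6852

4.6852


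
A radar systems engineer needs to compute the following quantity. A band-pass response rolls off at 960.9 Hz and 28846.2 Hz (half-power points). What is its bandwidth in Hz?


Bandwidth is the difference of -3dB frequencies:
BW = f_high - f_low
   = 28846.2 - 960.9
   = 27885.3 Hz

27885.3 Hz


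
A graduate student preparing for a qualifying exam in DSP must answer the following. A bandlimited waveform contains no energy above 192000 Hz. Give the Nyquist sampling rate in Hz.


The Nyquist rate is twice the maximum frequency component.
fs_min = 2 * fmax
      = 2 * 192000
      = 384000 Hz

384000


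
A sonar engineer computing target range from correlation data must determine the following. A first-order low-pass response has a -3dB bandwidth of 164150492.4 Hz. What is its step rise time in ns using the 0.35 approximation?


Rise time from bandwidth relationship:
tr = 0.35 / BW
   = 0.35 / 164150492.4
   = 2.132189766e-09 s
   = 2.1322 ns

2.1322 ns


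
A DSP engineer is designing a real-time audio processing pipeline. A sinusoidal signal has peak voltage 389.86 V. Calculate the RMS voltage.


RMS voltage for a sinusoidal waveform:
V_rms = V_peak / sqrt(2)
      = 389.86 / 1.414214
      = 275.673 V

275.673 V


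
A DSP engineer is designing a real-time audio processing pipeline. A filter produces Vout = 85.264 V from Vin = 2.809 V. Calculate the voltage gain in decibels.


Voltage gain in dB:
G = 20 * log10(Vout / Vin)
  = 20 * log10(85.264 / 2.809)
  = 20 * log10(30.353863)
  = 20 * 1.482214
  = 29.64 dB

29.64 dB


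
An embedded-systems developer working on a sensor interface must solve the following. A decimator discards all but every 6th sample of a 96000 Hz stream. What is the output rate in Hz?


Decimation reduces the sample rate:
fs_out = fs_in / M
       = 96000 / 6
       = 16000.0 Hz

16000.0 Hz


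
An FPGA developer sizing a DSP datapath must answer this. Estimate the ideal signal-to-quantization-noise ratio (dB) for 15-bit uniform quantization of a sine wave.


Theoretical SNR for a full-scale sinusoid:
SNR = 6.02 * N + 1.76
    = 6.02 * 15 + 1.76
    = 90.3 + 1.76
    = 92.06 dB

92.06 dB


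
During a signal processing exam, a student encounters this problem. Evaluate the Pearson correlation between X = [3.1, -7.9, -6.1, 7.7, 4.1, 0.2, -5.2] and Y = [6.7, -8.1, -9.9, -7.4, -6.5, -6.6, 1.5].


Pearson correlation coefficient (population):
r = cov(X,Y) / (std(X) * std(Y))
Mean X = -0.5857, Mean Y = -4.3286
Cov(X,Y) = 4.950408
Std(X) = 5.477337, Std(Y) = 5.608339
r = 0.1612

0.1612


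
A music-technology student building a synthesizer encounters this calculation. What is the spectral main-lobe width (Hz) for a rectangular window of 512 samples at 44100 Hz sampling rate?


Main lobe width for a rectangular window:
Width = 2 * fs / N
      = 2 * 44100 / 512
      = 88200 / 512
      = 172.266 Hz

172.266 Hz


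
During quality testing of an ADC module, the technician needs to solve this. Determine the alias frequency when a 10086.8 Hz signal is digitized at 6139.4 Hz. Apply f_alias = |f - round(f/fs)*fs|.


Compute the nearest integer multiple of fs to the signal:
n = round(10086.8 / 6139.4) = 2
f_alias = |10086.8 - 2 * 6139.4|
        = |10086.8 - 12278.8|
        = 2192.0 Hz

2192.0


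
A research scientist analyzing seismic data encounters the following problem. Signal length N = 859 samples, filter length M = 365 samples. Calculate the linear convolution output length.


Linear convolution output length:
L = N + M - 1
  = 859 + 365 - 1
  = 1223 samples

1223


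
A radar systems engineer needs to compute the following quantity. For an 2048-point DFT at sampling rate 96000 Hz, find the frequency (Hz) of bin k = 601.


Frequency of DFT bin k:
f_k = k * fs / N
    = 601 * 96000 / 2048
    = 57696000 / 2048
    = 28171.875 Hz

28171.875 Hz


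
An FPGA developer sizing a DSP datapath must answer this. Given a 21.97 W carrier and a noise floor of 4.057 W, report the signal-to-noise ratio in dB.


SNR in decibels:
SNR = 10 * log10(Ps / Pn)
    = 10 * log10(21.97 / 4.057)
    = 10 * log10(5.4153)
    = 10 * 0.7336
    = 7.34 dB

7.34 dB


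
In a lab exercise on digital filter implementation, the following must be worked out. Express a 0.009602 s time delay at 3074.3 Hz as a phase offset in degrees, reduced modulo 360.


Phase shift from frequency and time delay:
phi = 360 * f * t_delay
    = 360 * 3074.3 * 0.009602
    = 10626.99 degrees
    mod 360 = 186.99 degrees

186.99 degrees


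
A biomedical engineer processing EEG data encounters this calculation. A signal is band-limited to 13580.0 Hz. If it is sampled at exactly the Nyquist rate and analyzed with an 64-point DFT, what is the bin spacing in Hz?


Step 1 — Nyquist sampling rate:
fs = 2 * fmax = 2 * 13580.0 = 27160.0 Hz

Step 2 — DFT bin spacing:
df = fs / N = 27160.0 / 64 = 424.375 Hz

424.375 Hz


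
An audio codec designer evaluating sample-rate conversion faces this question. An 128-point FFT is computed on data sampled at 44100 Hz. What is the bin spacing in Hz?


DFT frequency resolution:
df = fs / N
   = 44100 / 128
   = 344.5312 Hz

344.5312 Hz


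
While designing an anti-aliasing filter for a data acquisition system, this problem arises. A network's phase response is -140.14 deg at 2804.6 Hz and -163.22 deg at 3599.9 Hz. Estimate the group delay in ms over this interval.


Group delay from phase difference:
tau = -d(phi)/d(omega)
d(phi) = -23.08 deg = -0.402822 rad
d(omega) = 2*pi*(3599.9 - 2804.6) = 4997.0173 rad/s
tau = -(-0.402822) / 4997.0173
    = 0.0806 ms

0.0806 ms


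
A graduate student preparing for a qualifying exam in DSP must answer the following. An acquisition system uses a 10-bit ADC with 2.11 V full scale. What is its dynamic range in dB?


Dynamic range from full-scale to LSB:
V_min = V_max / 2^bits = 2.11 / 2^10
DR = 20 * log10(V_max / V_min)
   = 20 * log10(2^10)
   = 20 * 10 * log10(2)
   = 60.21 dB

60.21 dB


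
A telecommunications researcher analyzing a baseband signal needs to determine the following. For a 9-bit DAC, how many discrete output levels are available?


Number of quantization levels = 2^N
= 2^9
= 512

512


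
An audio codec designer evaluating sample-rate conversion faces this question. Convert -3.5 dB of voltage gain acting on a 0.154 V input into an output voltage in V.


Output voltage from dB gain:
V_out = V_in * 10^(gain_dB / 20)
      = 0.154 * 10^(-3.5 / 20)
      = 0.154 * 0.668344
      = 0.1029 V

0.1029 V


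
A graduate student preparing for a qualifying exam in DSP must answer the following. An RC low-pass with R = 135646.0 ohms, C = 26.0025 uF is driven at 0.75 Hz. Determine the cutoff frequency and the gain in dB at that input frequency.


Step 1 — cutoff frequency:
fc = 1 / (2*pi*R*C)
C = 26.0025 uF = 2.60025e-05 F
fc = 1 / (2*pi*135646.0*2.60025e-05)
   = 0.045123 Hz

Step 2 — magnitude at f = 0.75 Hz:
|H(f)| = 1 / sqrt(1 + (f/fc)^2)
f/fc = 0.75 / 0.045123 = 16.621235
|H| = 1 / sqrt(1 + 276.265453) = 0.0600554
|H|_dB = 20*log10(0.0600554) = -24.43 dB

fc = 0.045123 Hz; |H(0.75 Hz)| = -24.43 dB


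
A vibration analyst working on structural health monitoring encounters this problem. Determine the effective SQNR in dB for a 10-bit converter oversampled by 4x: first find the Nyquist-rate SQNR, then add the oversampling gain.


Step 1 — baseline SQNR at Nyquist:
SQNR_base = 6.02*N + 1.76
          = 6.02*10 + 1.76
          = 61.96 dB

Step 2 — oversampling processing gain:
G = 10*log10(OSR) = 10*log10(4) = 6.02 dB

Step 3 — total:
SQNR_total = 61.96 + 6.02 = 67.98 dB

Base SQNR = 61.96 dB; oversampled SQNR = 67.98 dB


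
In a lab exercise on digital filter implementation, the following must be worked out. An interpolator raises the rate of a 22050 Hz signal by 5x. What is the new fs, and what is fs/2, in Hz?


Step 1 — output sample rate after interpolation by L:
fs_out = L * fs_in = 5 * 22050 = 110250 Hz

Step 2 — Nyquist frequency of the output stream:
f_Nyq = fs_out / 2 = 110250 / 2 = 55125.0 Hz

fs_out = 110250 Hz; f_Nyquist = 55125.0 Hz


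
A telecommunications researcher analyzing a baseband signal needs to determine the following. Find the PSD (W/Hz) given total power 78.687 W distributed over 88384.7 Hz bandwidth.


Power spectral density:
PSD = P / BW
    = 78.687 / 88384.7
    = 0.00089028 W/Hz

0.00089028 W/Hz


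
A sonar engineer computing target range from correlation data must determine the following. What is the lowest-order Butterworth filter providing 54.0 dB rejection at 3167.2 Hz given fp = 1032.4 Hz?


Butterworth filter order formula:
n = log10(10^(A/10) - 1) / (2 * log10(f_stop/f_pass))
10^(54.0/10) - 1 = 251187.6432
f_stop/f_pass = 3167.2 / 1032.4 = 3.0678
n = 5.5461 -> ceil = 6

6


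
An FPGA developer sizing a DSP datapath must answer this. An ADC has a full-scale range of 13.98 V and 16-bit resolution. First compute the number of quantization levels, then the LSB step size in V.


Step 1 — number of quantization levels:
L = 2^N = 2^16 = 65536

Step 2 — LSB step size:
delta = Vfs / L
      = 13.98 / 65536
      = 0.00021332 V

Levels = 65536; step size = 0.00021332 V


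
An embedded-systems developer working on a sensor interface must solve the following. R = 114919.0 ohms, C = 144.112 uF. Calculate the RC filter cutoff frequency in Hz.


Cutoff frequency of a first-order RC filter:
fc = 1 / (2 * pi * R * C)
C = 144.112 uF = 0.000144112 F
fc = 1 / (2 * pi * 114919.0 * 0.000144112)
   = 1 / 104.05713203917
   = 0.00961 Hz

0.00961 Hz


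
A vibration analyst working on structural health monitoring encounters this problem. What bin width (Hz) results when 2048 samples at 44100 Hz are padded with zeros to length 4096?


Frequency resolution after zero-padding:
N_padded = 2048 * 2 = 4096
df = fs / N_padded
   = 44100 / 4096
   = 10.7666 Hz

10.7666 Hz


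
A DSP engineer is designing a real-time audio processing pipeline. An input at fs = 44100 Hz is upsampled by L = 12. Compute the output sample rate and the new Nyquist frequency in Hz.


Step 1 — output sample rate after interpolation by L:
fs_out = L * fs_in = 12 * 44100 = 529200 Hz

Step 2 — Nyquist frequency of the output stream:
f_Nyq = fs_out / 2 = 529200 / 2 = 264600.0 Hz

fs_out = 529200 Hz; f_Nyquist = 264600.0 Hz


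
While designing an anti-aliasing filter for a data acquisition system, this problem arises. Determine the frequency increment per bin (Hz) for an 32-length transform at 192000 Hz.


DFT frequency resolution:
df = fs / N
   = 192000 / 32
   = 6000.0 Hz

6000.0 Hz


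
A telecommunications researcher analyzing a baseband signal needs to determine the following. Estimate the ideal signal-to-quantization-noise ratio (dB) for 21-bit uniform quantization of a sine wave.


Theoretical SNR for a full-scale sinusoid:
SNR = 6.02 * N + 1.76
    = 6.02 * 21 + 1.76
    = 126.42 + 1.76
    = 128.18 dB

128.18 dB


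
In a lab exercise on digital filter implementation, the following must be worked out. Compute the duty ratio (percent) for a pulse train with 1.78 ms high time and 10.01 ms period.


Duty cycle as a percentage:
DC = (t_on / T) * 100
   = (1.78 / 10.01) * 100
   = 0.177822 * 100
   = 17.78 %

17.78 %


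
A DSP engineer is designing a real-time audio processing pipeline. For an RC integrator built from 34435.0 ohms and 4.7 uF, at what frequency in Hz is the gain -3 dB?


Cutoff frequency of a first-order RC filter:
fc = 1 / (2 * pi * R * C)
C = 4.7 uF = 4.7e-06 F
fc = 1 / (2 * pi * 34435.0 * 4.7e-06)
   = 1 / 1.0168989844478
   = 0.983382 Hz

0.983382 Hz


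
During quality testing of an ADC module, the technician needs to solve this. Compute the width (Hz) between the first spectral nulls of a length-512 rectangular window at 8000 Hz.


Main lobe width for a rectangular window:
Width = 2 * fs / N
      = 2 * 8000 / 512
      = 16000 / 512
      = 31.25 Hz

31.25 Hz


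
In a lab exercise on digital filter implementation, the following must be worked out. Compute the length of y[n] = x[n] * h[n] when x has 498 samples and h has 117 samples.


Linear convolution output length:
L = N + M - 1
  = 498 + 117 - 1
  = 614 samples

614


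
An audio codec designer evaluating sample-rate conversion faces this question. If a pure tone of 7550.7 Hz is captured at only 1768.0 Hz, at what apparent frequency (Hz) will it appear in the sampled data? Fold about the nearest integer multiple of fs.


Compute the nearest integer multiple of fs to the signal:
n = round(7550.7 / 1768.0) = 4
f_alias = |7550.7 - 4 * 1768.0|
        = |7550.7 - 7072.0|
        = 478.7 Hz

478.7


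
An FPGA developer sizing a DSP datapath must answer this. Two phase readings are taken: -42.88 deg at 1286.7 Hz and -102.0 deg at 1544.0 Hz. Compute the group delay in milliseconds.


Group delay from phase difference:
tau = -d(phi)/d(omega)
d(phi) = -59.12 deg = -1.031839 rad
d(omega) = 2*pi*(1544.0 - 1286.7) = 1616.6636 rad/s
tau = -(-1.031839) / 1616.6636
    = 0.6383 ms

0.6383 ms


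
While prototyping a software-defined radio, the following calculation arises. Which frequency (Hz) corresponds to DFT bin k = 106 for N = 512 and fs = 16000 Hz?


Frequency of DFT bin k:
f_k = k * fs / N
    = 106 * 16000 / 512
    = 1696000 / 512
    = 3312.5 Hz

3312.5 Hz


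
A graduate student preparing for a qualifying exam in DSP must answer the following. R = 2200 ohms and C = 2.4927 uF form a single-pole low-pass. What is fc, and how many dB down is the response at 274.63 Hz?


Step 1 — cutoff frequency:
fc = 1 / (2*pi*R*C)
C = 2.4927 uF = 2.4927e-06 F
fc = 1 / (2*pi*2200*2.4927e-06)
   = 29.022 Hz

Step 2 — magnitude at f = 274.63 Hz:
|H(f)| = 1 / sqrt(1 + (f/fc)^2)
f/fc = 274.63 / 29.022 = 9.462821
|H| = 1 / sqrt(1 + 89.544981) = 0.1050916
|H|_dB = 20*log10(0.1050916) = -19.57 dB

fc = 29.022 Hz; |H(274.63 Hz)| = -19.57 dB


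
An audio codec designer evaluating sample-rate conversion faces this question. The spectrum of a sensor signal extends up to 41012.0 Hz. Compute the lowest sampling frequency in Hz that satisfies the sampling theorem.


The Nyquist rate is twice the maximum frequency component.
fs_min = 2 * fmax
      = 2 * 41012.0
      = 82024.0 Hz

82024.0


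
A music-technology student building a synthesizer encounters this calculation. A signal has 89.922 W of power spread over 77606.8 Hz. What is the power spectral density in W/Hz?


Power spectral density:
PSD = P / BW
    = 89.922 / 77606.8
    = 0.00115869 W/Hz

0.00115869 W/Hz


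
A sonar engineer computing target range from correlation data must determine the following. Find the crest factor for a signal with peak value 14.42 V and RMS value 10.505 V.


Crest factor is the ratio of peak to RMS:
CF = V_peak / V_rms
   = 14.42 / 10.505
   = 1.3727

1.3727


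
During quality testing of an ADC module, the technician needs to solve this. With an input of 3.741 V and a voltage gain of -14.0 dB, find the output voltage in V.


Output voltage from dB gain:
V_out = V_in * 10^(gain_dB / 20)
      = 3.741 * 10^(-14.0 / 20)
      = 3.741 * 0.199526
      = 0.7464 V

0.7464 V


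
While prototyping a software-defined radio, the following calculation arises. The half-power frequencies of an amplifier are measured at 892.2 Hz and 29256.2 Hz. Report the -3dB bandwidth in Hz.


Bandwidth is the difference of -3dB frequencies:
BW = f_high - f_low
   = 29256.2 - 892.2
   = 28364.0 Hz

28364.0 Hz


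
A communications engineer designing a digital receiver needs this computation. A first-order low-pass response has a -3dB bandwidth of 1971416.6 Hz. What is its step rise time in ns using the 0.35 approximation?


Rise time from bandwidth relationship:
tr = 0.35 / BW
   = 0.35 / 1971416.6
   = 1.7753731e-07 s
   = 177.5373 ns

177.5373 ns


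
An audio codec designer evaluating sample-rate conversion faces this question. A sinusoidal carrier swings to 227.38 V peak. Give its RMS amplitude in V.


RMS voltage for a sinusoidal waveform:
V_rms = V_peak / sqrt(2)
      = 227.38 / 1.414214
      = 160.782 V

160.782 V


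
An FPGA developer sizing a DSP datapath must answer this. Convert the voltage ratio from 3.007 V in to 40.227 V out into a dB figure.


Voltage gain in dB:
G = 20 * log10(Vout / Vin)
  = 20 * log10(40.227 / 3.007)
  = 20 * log10(13.377785)
  = 20 * 1.126384
  = 22.53 dB

22.53 dB


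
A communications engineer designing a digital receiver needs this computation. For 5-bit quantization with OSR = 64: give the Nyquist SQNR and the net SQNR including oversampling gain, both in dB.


Step 1 — baseline SQNR at Nyquist:
SQNR_base = 6.02*N + 1.76
          = 6.02*5 + 1.76
          = 31.86 dB

Step 2 — oversampling processing gain:
G = 10*log10(OSR) = 10*log10(64) = 18.06 dB

Step 3 — total:
SQNR_total = 31.86 + 18.06 = 49.92 dB

Base SQNR = 31.86 dB; oversampled SQNR = 49.92 dB


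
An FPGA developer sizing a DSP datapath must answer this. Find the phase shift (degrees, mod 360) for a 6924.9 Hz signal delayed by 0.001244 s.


Phase shift from frequency and time delay:
phi = 360 * f * t_delay
    = 360 * 6924.9 * 0.001244
    = 3101.25 degrees
    mod 360 = 221.25 degrees

221.25 degrees


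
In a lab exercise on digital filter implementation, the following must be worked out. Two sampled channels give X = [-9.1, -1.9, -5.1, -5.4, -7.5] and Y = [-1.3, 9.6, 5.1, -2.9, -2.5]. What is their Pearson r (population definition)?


Pearson correlation coefficient (population):
r = cov(X,Y) / (std(X) * std(Y))
Mean X = -5.8, Mean Y = 1.6
Cov(X,Y) = 9.678
Std(X) = 2.434748, Std(Y) = 4.933964
r = 0.8056

0.8056


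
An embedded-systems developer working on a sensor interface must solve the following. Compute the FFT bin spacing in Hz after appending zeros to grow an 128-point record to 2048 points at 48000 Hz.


Frequency resolution after zero-padding:
N_padded = 128 * 16 = 2048
df = fs / N_padded
   = 48000 / 2048
   = 23.4375 Hz

23.4375 Hz


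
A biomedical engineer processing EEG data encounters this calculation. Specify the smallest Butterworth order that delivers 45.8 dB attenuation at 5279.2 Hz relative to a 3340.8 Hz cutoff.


Butterworth filter order formula:
n = log10(10^(A/10) - 1) / (2 * log10(f_stop/f_pass))
10^(45.8/10) - 1 = 38017.9396
f_stop/f_pass = 5279.2 / 3340.8 = 1.5802
n = 11.5239 -> ceil = 12

12


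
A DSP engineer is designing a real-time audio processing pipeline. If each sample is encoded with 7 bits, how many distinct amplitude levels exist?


Number of quantization levels = 2^N
= 2^7
= 128

128


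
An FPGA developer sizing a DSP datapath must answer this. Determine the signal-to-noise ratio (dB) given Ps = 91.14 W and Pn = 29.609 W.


SNR in decibels:
SNR = 10 * log10(Ps / Pn)
    = 10 * log10(91.14 / 29.609)
    = 10 * log10(3.0781)
    = 10 * 0.4883
    = 4.88 dB

4.88 dB


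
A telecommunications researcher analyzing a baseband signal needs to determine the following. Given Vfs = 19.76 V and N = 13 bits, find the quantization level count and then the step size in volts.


Step 1 — number of quantization levels:
L = 2^N = 2^13 = 8192

Step 2 — LSB step size:
delta = Vfs / L
      = 19.76 / 8192
      = 0.00241211 V

Levels = 8192; step size = 0.00241211 V


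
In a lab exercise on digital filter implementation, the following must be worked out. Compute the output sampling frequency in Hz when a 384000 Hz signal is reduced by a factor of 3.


Decimation reduces the sample rate:
fs_out = fs_in / M
       = 384000 / 3
       = 128000.0 Hz

128000.0 Hz


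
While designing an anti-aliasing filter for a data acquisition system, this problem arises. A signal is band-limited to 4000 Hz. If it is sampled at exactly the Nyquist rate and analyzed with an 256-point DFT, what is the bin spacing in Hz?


Step 1 — Nyquist sampling rate:
fs = 2 * fmax = 2 * 4000 = 8000 Hz

Step 2 — DFT bin spacing:
df = fs / N = 8000 / 256 = 31.25 Hz

31.25 Hz


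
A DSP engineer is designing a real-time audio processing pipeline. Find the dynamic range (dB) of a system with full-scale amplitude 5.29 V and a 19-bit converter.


Dynamic range from full-scale to LSB:
V_min = V_max / 2^bits = 5.29 / 2^19
DR = 20 * log10(V_max / V_min)
   = 20 * log10(2^19)
   = 20 * 19 * log10(2)
   = 114.39 dB

114.39 dB


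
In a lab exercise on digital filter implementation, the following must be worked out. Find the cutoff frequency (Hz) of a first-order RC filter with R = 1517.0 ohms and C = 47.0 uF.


Cutoff frequency of a first-order RC filter:
fc = 1 / (2 * pi * R * C)
C = 47.0 uF = 4.7e-05 F
fc = 1 / (2 * pi * 1517.0 * 4.7e-05)
   = 1 / 0.4479848292166
   = 2.232218 Hz

2.232218 Hz


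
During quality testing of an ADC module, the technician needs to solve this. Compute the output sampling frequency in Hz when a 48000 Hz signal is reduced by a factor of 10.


Decimation reduces the sample rate:
fs_out = fs_in / M
       = 48000 / 10
       = 4800.0 Hz

4800.0 Hz


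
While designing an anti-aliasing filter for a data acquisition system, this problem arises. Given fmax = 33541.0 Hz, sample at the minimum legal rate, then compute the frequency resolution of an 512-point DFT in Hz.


Step 1 — Nyquist sampling rate:
fs = 2 * fmax = 2 * 33541.0 = 67082.0 Hz

Step 2 — DFT bin spacing:
df = fs / N = 67082.0 / 512 = 131.0195 Hz

131.0195 Hz


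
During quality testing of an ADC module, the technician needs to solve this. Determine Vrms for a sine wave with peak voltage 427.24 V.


RMS voltage for a sinusoidal waveform:
V_rms = V_peak / sqrt(2)
      = 427.24 / 1.414214
      = 302.104 V

302.104 V


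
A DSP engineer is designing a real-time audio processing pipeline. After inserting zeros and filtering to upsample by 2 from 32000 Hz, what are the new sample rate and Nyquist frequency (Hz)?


Step 1 — output sample rate after interpolation by L:
fs_out = L * fs_in = 2 * 32000 = 64000 Hz

Step 2 — Nyquist frequency of the output stream:
f_Nyq = fs_out / 2 = 64000 / 2 = 32000.0 Hz

fs_out = 64000 Hz; f_Nyquist = 32000.0 Hz


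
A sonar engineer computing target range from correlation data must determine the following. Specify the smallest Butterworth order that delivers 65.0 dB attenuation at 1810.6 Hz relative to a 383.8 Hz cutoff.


Butterworth filter order formula:
n = log10(10^(A/10) - 1) / (2 * log10(f_stop/f_pass))
10^(65.0/10) - 1 = 3162276.6602
f_stop/f_pass = 1810.6 / 383.8 = 4.7176
n = 4.824 -> ceil = 5

5


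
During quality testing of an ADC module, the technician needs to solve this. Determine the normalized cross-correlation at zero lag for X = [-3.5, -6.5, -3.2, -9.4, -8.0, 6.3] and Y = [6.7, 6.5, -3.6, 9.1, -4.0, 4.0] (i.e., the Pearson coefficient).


Pearson correlation coefficient (population):
r = cov(X,Y) / (std(X) * std(Y))
Mean X = -4.05, Mean Y = 3.1167
Cov(X,Y) = -1.130833
Std(X) = 5.137688, Std(Y) = 5.109278
r = -0.0431

-0.0431


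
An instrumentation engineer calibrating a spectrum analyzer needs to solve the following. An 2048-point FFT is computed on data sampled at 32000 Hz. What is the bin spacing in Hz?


DFT frequency resolution:
df = fs / N
   = 32000 / 2048
   = 15.625 Hz

15.625 Hz


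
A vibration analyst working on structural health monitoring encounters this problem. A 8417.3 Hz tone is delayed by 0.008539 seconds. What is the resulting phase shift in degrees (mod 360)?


Phase shift from frequency and time delay:
phi = 360 * f * t_delay
    = 360 * 8417.3 * 0.008539
    = 25875.12 degrees
    mod 360 = 315.12 degrees

315.12 degrees


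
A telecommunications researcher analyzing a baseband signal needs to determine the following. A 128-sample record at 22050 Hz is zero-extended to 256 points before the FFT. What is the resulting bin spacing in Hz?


Frequency resolution after zero-padding:
N_padded = 128 * 2 = 256
df = fs / N_padded
   = 22050 / 256
   = 86.1328 Hz

86.1328 Hz


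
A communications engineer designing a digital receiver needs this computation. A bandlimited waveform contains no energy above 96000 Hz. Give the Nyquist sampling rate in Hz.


The Nyquist rate is twice the maximum frequency component.
fs_min = 2 * fmax
      = 2 * 96000
      = 192000 Hz

192000


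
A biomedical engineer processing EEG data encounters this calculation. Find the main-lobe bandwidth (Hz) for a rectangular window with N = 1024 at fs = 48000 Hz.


Main lobe width for a rectangular window:
Width = 2 * fs / N
      = 2 * 48000 / 1024
      = 96000 / 1024
      = 93.75 Hz

93.75 Hz


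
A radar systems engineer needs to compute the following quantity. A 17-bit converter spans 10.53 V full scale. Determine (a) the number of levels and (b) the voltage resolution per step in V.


Step 1 — number of quantization levels:
L = 2^N = 2^17 = 131072

Step 2 — LSB step size:
delta = Vfs / L
      = 10.53 / 131072
      = 8.034e-05 V

Levels = 131072; step size = 8.034e-05 V


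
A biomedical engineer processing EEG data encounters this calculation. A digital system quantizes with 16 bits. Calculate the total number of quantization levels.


Number of quantization levels = 2^N
= 2^16
= 65536

65536


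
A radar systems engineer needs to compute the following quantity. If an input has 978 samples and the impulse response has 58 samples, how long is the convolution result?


Linear convolution output length:
L = N + M - 1
  = 978 + 58 - 1
  = 1035 samples

1035


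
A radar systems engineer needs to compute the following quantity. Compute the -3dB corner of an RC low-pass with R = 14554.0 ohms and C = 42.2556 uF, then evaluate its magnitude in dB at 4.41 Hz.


Step 1 — cutoff frequency:
fc = 1 / (2*pi*R*C)
C = 42.2556 uF = 4.22556e-05 F
fc = 1 / (2*pi*14554.0*4.22556e-05)
   = 0.258794 Hz

Step 2 — magnitude at f = 4.41 Hz:
|H(f)| = 1 / sqrt(1 + (f/fc)^2)
f/fc = 4.41 / 0.258794 = 17.040581
|H| = 1 / sqrt(1 + 290.381401) = 0.0585827
|H|_dB = 20*log10(0.0585827) = -24.64 dB

fc = 0.258794 Hz; |H(4.41 Hz)| = -24.64 dB
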